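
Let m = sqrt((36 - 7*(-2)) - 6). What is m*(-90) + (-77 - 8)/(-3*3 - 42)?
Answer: 5/3 - 180*sqrt(11) ≈ -595.33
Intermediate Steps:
m = 2*sqrt(11) (m = sqrt((36 - 1*(-14)) - 6) = sqrt((36 + 14) - 6) = sqrt(50 - 6) = sqrt(44) = 2*sqrt(11) ≈ 6.6332)
m*(-90) + (-77 - 8)/(-3*3 - 42) = (2*sqrt(11))*(-90) + (-77 - 8)/(-3*3 - 42) = -180*sqrt(11) - 85/(-9 - 42) = -180*sqrt(11) - 85/(-51) = -180*sqrt(11) - 85*(-1/51) = -180*sqrt(11) + 5/3 = 5/3 - 180*sqrt(11)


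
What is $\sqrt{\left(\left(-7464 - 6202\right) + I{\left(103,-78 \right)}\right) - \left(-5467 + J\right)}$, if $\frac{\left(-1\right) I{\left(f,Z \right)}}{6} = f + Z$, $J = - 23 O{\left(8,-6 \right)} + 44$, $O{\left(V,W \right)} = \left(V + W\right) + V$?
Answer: $3 i \sqrt{907} \approx 90.349 i$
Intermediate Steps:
$O{\left(V,W \right)} = W + 2 V$
$J = -186$ ($J = - 23 \left(-6 + 2 \cdot 8\right) + 44 = - 23 \left(-6 + 16\right) + 44 = \left(-23\right) 10 + 44 = -230 + 44 = -186$)
$I{\left(f,Z \right)} = - 6 Z - 6 f$ ($I{\left(f,Z \right)} = - 6 \left(f + Z\right) = - 6 \left(Z + f\right) = - 6 Z - 6 f$)
$\sqrt{\left(\left(-7464 - 6202\right) + I{\left(103,-78 \right)}\right) - \left(-5467 + J\right)} = \sqrt{\left(\left(-7464 - 6202\right) - 150\right) + \left(5467 - -186\right)} = \sqrt{\left(-13666 + \left(468 - 618\right)\right) + \left(5467 + 186\right)} = \sqrt{\left(-13666 - 150\right) + 5653} = \sqrt{-13816 + 5653} = \sqrt{-8163} = 3 i \sqrt{907}$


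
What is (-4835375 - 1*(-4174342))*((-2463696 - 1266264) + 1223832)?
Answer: 1656633310224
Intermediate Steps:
(-4835375 - 1*(-4174342))*((-2463696 - 1266264) + 1223832) = (-4835375 + 4174342)*(-3729960 + 1223832) = -661033*(-2506128) = 1656633310224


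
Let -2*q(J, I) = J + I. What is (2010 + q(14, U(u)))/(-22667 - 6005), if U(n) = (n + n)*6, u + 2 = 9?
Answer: -1961/28672 ≈ -0.068394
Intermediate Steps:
u = 7 (u = -2 + 9 = 7)
U(n) = 12*n (U(n) = (2*n)*6 = 12*n)
q(J, I) = -I/2 - J/2 (q(J, I) = -(J + I)/2 = -(I + J)/2 = -I/2 - J/2)
(2010 + q(14, U(u)))/(-22667 - 6005) = (2010 + (-6*7 - ½*14))/(-22667 - 6005) = (2010 + (-½*84 - 7))/(-28672) = (2010 + (-42 - 7))*(-1/28672) = (2010 - 49)*(-1/28672) = 1961*(-1/28672) = -1961/28672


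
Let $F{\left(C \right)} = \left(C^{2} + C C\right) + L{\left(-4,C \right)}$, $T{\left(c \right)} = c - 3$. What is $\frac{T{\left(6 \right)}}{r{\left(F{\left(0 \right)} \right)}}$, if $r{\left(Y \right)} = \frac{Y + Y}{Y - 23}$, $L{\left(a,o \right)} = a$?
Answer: $\frac{81}{8} \approx 10.125$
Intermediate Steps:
$T{\left(c \right)} = -3 + c$ ($T{\left(c \right)} = c - 3 = -3 + c$)
$F{\left(C \right)} = -4 + 2 C^{2}$ ($F{\left(C \right)} = \left(C^{2} + C C\right) - 4 = \left(C^{2} + C^{2}\right) - 4 = 2 C^{2} - 4 = -4 + 2 C^{2}$)
$r{\left(Y \right)} = \frac{2 Y}{-23 + Y}$
$\frac{T{\left(6 \right)}}{r{\left(F{\left(0 \right)} \right)}} = \frac{-3 + 6}{2 \left(-4 + 2 \cdot 0^{2}\right) \frac{1}{-23 - \left(4 - 2 \cdot 0^{2}\right)}} = \frac{1}{2 \left(-4 + 2 \cdot 0\right) \frac{1}{-23 + \left(-4 + 2 \cdot 0\right)}} 3 = \frac{1}{2 \left(-4 + 0\right) \frac{1}{-23 + \left(-4 + 0\right)}} 3 = \frac{1}{2 \left(-4\right) \frac{1}{-23 - 4}} \cdot 3 = \frac{1}{2 \left(-4\right) \frac{1}{-27}} \cdot 3 = \frac{1}{2 \left(-4\right) \left(- \frac{1}{27}\right)} 3 = \frac{1}{\frac{8}{27}} \cdot 3 = \frac{27}{8} \cdot 3 = \frac{81}{8}$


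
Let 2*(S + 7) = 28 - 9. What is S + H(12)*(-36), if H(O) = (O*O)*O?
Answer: -124411/2 ≈ -62206.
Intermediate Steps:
S = 5/2 (S = -7 + (28 - 9)/2 = -7 + (1/2)*19 = -7 + 19/2 = 5/2 ≈ 2.5000)
H(O) = O**3 (H(O) = O**2*O = O**3)
S + H(12)*(-36) = 5/2 + 12**3*(-36) = 5/2 + 1728*(-36) = 5/2 - 62208 = -124411/2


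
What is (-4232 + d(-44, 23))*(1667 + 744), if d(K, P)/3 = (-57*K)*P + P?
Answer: 407191379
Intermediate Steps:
d(K, P) = 3*P - 171*K*P (d(K, P) = 3*((-57*K)*P + P) = 3*(-57*K*P + P) = 3*(P - 57*K*P) = 3*P - 171*K*P)
(-4232 + d(-44, 23))*(1667 + 744) = (-4232 + 3*23*(1 - 57*(-44)))*(1667 + 744) = (-4232 + 3*23*(1 + 2508))*2411 = (-4232 + 3*23*2509)*2411 = (-4232 + 173121)*2411 = 168889*2411 = 407191379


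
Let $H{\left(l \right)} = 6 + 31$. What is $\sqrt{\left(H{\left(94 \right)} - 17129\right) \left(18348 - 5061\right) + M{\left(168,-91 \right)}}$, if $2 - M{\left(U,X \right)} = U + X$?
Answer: $i \sqrt{227101479} \approx 15070.0 i$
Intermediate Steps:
$M{\left(U,X \right)} = 2 - U - X$ ($M{\left(U,X \right)} = 2 - \left(U + X\right) = 2 - U - X$)
$H{\left(l \right)} = 37$
$\sqrt{\left(H{\left(94 \right)} - 17129\right) \left(18348 - 5061\right) + M{\left(168,-91 \right)}} = \sqrt{\left(37 - 17129\right) \left(18348 - 5061\right) - 75} = \sqrt{\left(-17092\right) 13287 + \left(2 - 168 + 91\right)} = \sqrt{-227101404 - 75} = \sqrt{-227101479} = i \sqrt{227101479}$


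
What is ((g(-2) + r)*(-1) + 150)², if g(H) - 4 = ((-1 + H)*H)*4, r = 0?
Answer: 14884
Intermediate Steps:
g(H) = 4 + 4*H*(-1 + H) (g(H) = 4 + ((-1 + H)*H)*4 = 4 + (H*(-1 + H))*4 = 4 + 4*H*(-1 + H))
((g(-2) + r)*(-1) + 150)² = (((4 - 4*(-2) + 4*(-2)²) + 0)*(-1) + 150)² = (((4 + 8 + 4*4) + 0)*(-1) + 150)² = (((4 + 8 + 16) + 0)*(-1) + 150)² = ((28 + 0)*(-1) + 150)² = (28*(-1) + 150)² = (-28 + 150)² = 122² = 14884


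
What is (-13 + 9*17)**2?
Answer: 19600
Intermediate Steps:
(-13 + 9*17)**2 = (-13 + 153)**2 = 140**2 = 19600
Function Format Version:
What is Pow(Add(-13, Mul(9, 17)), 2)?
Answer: 19600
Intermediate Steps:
Pow(Add(-13, Mul(9, 17)), 2) = Pow(Add(-13, 153), 2) = Pow(140, 2) = 19600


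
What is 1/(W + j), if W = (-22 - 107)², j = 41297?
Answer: 1/57938 ≈ 1.7260e-5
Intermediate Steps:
W = 16641 (W = (-129)² = 16641)
1/(W + j) = 1/(16641 + 41297) = 1/57938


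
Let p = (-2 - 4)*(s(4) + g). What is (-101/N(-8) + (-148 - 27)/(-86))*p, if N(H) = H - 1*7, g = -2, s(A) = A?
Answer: -22622/215 ≈ -105.22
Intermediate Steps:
N(H) = -7 + H (N(H) = H - 7 = -7 + H)
p = -12 (p = (-2 - 4)*(4 - 2) = -6*2 = -12)
(-101/N(-8) + (-148 - 27)/(-86))*p = (-101/(-7 - 8) + (-148 - 27)/(-86))*(-12) = (-101/(-15) - 175*(-1/86))*(-12) = (-101*(-1/15) + 175/86)*(-12) = (101/15 + 175/86)*(-12) = (11311/1290)*(-12) = -22622/215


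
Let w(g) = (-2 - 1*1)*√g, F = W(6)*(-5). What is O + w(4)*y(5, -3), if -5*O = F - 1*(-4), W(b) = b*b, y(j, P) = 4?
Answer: 56/5 ≈ 11.200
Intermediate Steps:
W(b) = b²
F = -180 (F = 6²*(-5) = 36*(-5) = -180)
O = 176/5 (O = -(-180 - 1*(-4))/5 = -(-180 + 4)/5 = -⅕*(-176) = 176/5 ≈ 35.200)
w(g) = -3*√g (w(g) = (-2 - 1)*√g = -3*√g)
O + w(4)*y(5, -3) = 176/5 - 3*√4*4 = 176/5 - 3*2*4 = 176/5 - 6*4 = 176/5 - 24 = 56/5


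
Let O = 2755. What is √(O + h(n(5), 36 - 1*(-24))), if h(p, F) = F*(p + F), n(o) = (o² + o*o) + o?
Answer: √9655 ≈ 98.260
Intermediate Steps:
n(o) = o + 2*o² (n(o) = (o² + o²) + o = 2*o² + o = o + 2*o²)
h(p, F) = F*(F + p)
√(O + h(n(5), 36 - 1*(-24))) = √(2755 + (36 - 1*(-24))*((36 - 1*(-24)) + 5*(1 + 2*5))) = √(2755 + (36 + 24)*((36 + 24) + 5*(1 + 10))) = √(2755 + 60*(60 + 5*11)) = √(2755 + 60*(60 + 55)) = √(2755 + 60*115) = √(2755 + 6900) = √9655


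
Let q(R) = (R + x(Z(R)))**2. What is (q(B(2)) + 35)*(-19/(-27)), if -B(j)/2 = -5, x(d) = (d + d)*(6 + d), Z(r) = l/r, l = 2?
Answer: 2265161/16875 ≈ 134.23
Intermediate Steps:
Z(r) = 2/r
x(d) = 2*d*(6 + d) (x(d) = (2*d)*(6 + d) = 2*d*(6 + d))
B(j) = 10 (B(j) = -2*(-5) = 10)
q(R) = (R + 4*(6 + 2/R)/R)**2 (q(R) = (R + 2*(2/R)*(6 + 2/R))**2 = (R + 4*(6 + 2/R)/R)**2)
(q(B(2)) + 35)*(-19/(-27)) = ((8 + 10**3 + 24*10)**2/10**4 + 35)*(-19/(-27)) = ((8 + 1000 + 240)**2/10000 + 35)*(-19*(-1/27)) = ((1/10000)*1248**2 + 35)*(19/27) = ((1/10000)*1557504 + 35)*(19/27) = (97344/625 + 35)*(19/27) = (119219/625)*(19/27) = 2265161/16875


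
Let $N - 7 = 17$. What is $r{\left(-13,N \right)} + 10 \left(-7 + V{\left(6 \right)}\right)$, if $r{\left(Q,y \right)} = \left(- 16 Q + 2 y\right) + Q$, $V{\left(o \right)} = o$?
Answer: $233$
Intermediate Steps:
$N = 24$ ($N = 7 + 17 = 24$)
$r{\left(Q,y \right)} = - 15 Q + 2 y$
$r{\left(-13,N \right)} + 10 \left(-7 + V{\left(6 \right)}\right) = \left(\left(-15\right) \left(-13\right) + 2 \cdot 24\right) + 10 \left(-7 + 6\right) = \left(195 + 48\right) + 10 \left(-1\right) = 243 - 10 = 233$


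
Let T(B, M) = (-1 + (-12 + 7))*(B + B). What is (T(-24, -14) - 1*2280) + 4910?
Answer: 2918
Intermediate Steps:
T(B, M) = -12*B (T(B, M) = (-1 - 5)*(2*B) = -12*B)
(T(-24, -14) - 1*2280) + 4910 = (-12*(-24) - 1*2280) + 4910 = (288 - 2280) + 4910 = -1992 + 4910 = 2918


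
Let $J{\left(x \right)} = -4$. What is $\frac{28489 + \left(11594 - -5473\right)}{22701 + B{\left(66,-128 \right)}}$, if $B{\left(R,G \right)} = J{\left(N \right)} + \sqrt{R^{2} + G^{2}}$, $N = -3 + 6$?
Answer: $\frac{1033984532}{515133069} - \frac{91112 \sqrt{5185}}{515133069} \approx 1.9945$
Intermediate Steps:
$N = 3$
$B{\left(R,G \right)} = -4 + \sqrt{G^{2} + R^{2}}$ ($B{\left(R,G \right)} = -4 + \sqrt{R^{2} + G^{2}} = -4 + \sqrt{G^{2} + R^{2}}$)
$\frac{28489 + \left(11594 - -5473\right)}{22701 + B{\left(66,-128 \right)}} = \frac{28489 + \left(11594 - -5473\right)}{22701 - \left(4 - \sqrt{\left(-128\right)^{2} + 66^{2}}\right)} = \frac{28489 + \left(11594 + 5473\right)}{22701 - \left(4 - \sqrt{16384 + 4356}\right)} = \frac{28489 + 17067}{22701 - \left(4 - \sqrt{20740}\right)} = \frac{45556}{22701 - \left(4 - 2 \sqrt{5185}\right)} = \frac{45556}{22697 + 2 \sqrt{5185}}$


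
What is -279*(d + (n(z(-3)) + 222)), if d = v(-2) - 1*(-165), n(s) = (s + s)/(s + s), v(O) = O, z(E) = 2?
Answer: -107694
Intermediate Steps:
n(s) = 1 (n(s) = (2*s)/((2*s)) = (2*s)*(1/(2*s)) = 1)
d = 163 (d = -2 - 1*(-165) = -2 + 165 = 163)
-279*(d + (n(z(-3)) + 222)) = -279*(163 + (1 + 222)) = -279*(163 + 223) = -279*386 = -107694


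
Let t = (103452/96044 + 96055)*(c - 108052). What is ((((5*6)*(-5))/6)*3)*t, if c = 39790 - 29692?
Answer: 16944101051285400/24011 ≈ 7.0568e+11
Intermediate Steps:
c = 10098
t = -225921347350472/24011 (t = (103452/96044 + 96055)*(10098 - 108052) = (103452*(1/96044) + 96055)*(-97954) = (25863/24011 + 96055)*(-97954) = (2306402468/24011)*(-97954) = -225921347350472/24011 ≈ -9.4091e+9)
((((5*6)*(-5))/6)*3)*t = ((((5*6)*(-5))/6)*3)*(-225921347350472/24011) = (((30*(-5))*(1/6))*3)*(-225921347350472/24011) = (-150*1/6*3)*(-225921347350472/24011) = -25*3*(-225921347350472/24011) = -75*(-225921347350472/24011) = 16944101051285400/24011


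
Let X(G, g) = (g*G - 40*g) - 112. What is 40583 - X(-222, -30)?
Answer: 32835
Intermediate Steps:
X(G, g) = -112 - 40*g + G*g (X(G, g) = (G*g - 40*g) - 112 = (-40*g + G*g) - 112 = -112 - 40*g + G*g)
40583 - X(-222, -30) = 40583 - (-112 - 40*(-30) - 222*(-30)) = 40583 - (-112 + 1200 + 6660) = 40583 - 1*7748 = 40583 - 7748 = 32835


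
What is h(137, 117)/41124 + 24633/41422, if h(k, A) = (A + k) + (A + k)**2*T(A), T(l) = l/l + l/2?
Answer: 89502373/952706 ≈ 93.945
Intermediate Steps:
T(l) = 1 + l/2 (T(l) = 1 + l*(1/2) = 1 + l/2)
h(k, A) = A + k + (A + k)**2*(1 + A/2) (h(k, A) = (A + k) + (A + k)**2*(1 + A/2) = A + k + (A + k)**2*(1 + A/2))
h(137, 117)/41124 + 24633/41422 = (117 + 137 + (117 + 137)**2*(2 + 117)/2)/41124 + 24633/41422 = (117 + 137 + (1/2)*254**2*119)*(1/41124) + 24633*(1/41422) = (117 + 137 + (1/2)*64516*119)*(1/41124) + 24633/41422 = (117 + 137 + 3838702)*(1/41124) + 24633/41422 = 3838956*(1/41124) + 24633/41422 = 319913/3427 + 24633/41422 = 89502373/952706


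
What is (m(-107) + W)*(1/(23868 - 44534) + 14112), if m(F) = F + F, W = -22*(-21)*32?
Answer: 2124587135435/10333 ≈ 2.0561e+8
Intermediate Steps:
W = 14784 (W = 462*32 = 14784)
m(F) = 2*F
(m(-107) + W)*(1/(23868 - 44534) + 14112) = (2*(-107) + 14784)*(1/(23868 - 44534) + 14112) = (-214 + 14784)*(1/(-20666) + 14112) = 14570*(-1/20666 + 14112) = 14570*(291638591/20666) = 2124587135435/10333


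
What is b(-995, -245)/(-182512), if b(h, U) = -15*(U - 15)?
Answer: -975/45628 ≈ -0.021368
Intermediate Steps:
b(h, U) = 225 - 15*U (b(h, U) = -15*(-15 + U) = 225 - 15*U)
b(-995, -245)/(-182512) = (225 - 15*(-245))/(-182512) = (225 + 3675)*(-1/182512) = 3900*(-1/182512) = -975/45628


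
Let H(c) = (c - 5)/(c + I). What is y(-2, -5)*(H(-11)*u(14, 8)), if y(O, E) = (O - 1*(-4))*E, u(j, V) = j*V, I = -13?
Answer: -2240/3 ≈ -746.67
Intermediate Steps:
u(j, V) = V*j
y(O, E) = E*(4 + O) (y(O, E) = (O + 4)*E = (4 + O)*E = E*(4 + O))
H(c) = (-5 + c)/(-13 + c) (H(c) = (c - 5)/(c - 13) = (-5 + c)/(-13 + c))
y(-2, -5)*(H(-11)*u(14, 8)) = (-5*(4 - 2))*(((-5 - 11)/(-13 - 11))*(8*14)) = (-5*2)*((-16/(-24))*112) = -10*(-1/24*(-16))*112 = -20*112/3 = -10*224/3 = -2240/3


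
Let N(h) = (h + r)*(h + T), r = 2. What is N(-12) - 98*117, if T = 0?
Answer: -11346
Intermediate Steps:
N(h) = h*(2 + h) (N(h) = (h + 2)*(h + 0) = (2 + h)*h = h*(2 + h))
N(-12) - 98*117 = -12*(2 - 12) - 98*117 = -12*(-10) - 11466 = 120 - 11466 = -11346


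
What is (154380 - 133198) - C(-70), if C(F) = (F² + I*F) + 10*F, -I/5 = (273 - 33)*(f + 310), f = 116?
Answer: -35767018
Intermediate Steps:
I = -511200 (I = -5*(273 - 33)*(116 + 310) = -1200*426 = -5*102240 = -511200)
C(F) = F² - 511190*F (C(F) = (F² - 511200*F) + 10*F = F² - 511190*F)
(154380 - 133198) - C(-70) = (154380 - 133198) - (-70)*(-511190 - 70) = 21182 - (-70)*(-511260) = 21182 - 1*35788200 = 21182 - 35788200 = -35767018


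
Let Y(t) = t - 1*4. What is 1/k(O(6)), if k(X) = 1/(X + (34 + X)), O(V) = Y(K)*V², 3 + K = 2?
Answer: -326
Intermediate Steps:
K = -1 (K = -3 + 2 = -1)
Y(t) = -4 + t (Y(t) = t - 4 = -4 + t)
O(V) = -5*V² (O(V) = (-4 - 1)*V² = -5*V²)
k(X) = 1/(34 + 2*X)
1/k(O(6)) = 1/(1/(2*(17 - 5*6²))) = 1/(1/(2*(17 - 5*36))) = 1/(1/(2*(17 - 180))) = 1/((½)/(-163)) = 1/((½)*(-1/163)) = 1/(-1/326) = -326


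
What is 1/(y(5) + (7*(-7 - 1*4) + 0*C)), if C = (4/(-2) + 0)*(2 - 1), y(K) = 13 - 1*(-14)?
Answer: -1/50 ≈ -0.020000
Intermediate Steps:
y(K) = 27 (y(K) = 13 + 14 = 27)
C = -2 (C = (4*(-1/2) + 0)*1 = (-2 + 0)*1 = -2*1 = -2)
1/(y(5) + (7*(-7 - 1*4) + 0*C)) = 1/(27 + (7*(-7 - 1*4) + 0*(-2))) = 1/(27 + (7*(-7 - 4) + 0)) = 1/(27 + (7*(-11) + 0)) = 1/(27 + (-77 + 0)) = 1/(27 - 77) = 1/(-50) = -1/50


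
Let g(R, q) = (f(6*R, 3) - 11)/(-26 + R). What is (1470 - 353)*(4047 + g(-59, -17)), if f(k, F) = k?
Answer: 76930024/17 ≈ 4.5253e+6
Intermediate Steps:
g(R, q) = (-11 + 6*R)/(-26 + R) (g(R, q) = (6*R - 11)/(-26 + R) = (-11 + 6*R)/(-26 + R))
(1470 - 353)*(4047 + g(-59, -17)) = (1470 - 353)*(4047 + (-11 + 6*(-59))/(-26 - 59)) = 1117*(4047 + (-11 - 354)/(-85)) = 1117*(4047 - 1/85*(-365)) = 1117*(4047 + 73/17) = 1117*(68872/17) = 76930024/17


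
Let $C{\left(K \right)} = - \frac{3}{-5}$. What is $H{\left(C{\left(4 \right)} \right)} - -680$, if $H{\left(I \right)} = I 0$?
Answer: $680$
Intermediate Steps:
$C{\left(K \right)} = \frac{3}{5}$ ($C{\left(K \right)} = \left(-3\right) \left(- \frac{1}{5}\right) = \frac{3}{5}$)
$H{\left(I \right)} = 0$
$H{\left(C{\left(4 \right)} \right)} - -680 = 0 - -680 = 0 + 680 = 680$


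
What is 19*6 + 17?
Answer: 131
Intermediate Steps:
19*6 + 17 = 114 + 17 = 131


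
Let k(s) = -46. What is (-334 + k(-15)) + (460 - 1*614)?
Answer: -534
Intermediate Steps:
(-334 + k(-15)) + (460 - 1*614) = (-334 - 46) + (460 - 1*614) = -380 + (460 - 614) = -380 - 154 = -534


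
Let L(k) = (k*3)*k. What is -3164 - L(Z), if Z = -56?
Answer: -12572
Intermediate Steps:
L(k) = 3*k² (L(k) = (3*k)*k = 3*k²)
-3164 - L(Z) = -3164 - 3*(-56)² = -3164 - 3*3136 = -3164 - 1*9408 = -3164 - 9408 = -12572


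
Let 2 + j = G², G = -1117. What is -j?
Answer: -1247687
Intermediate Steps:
j = 1247687 (j = -2 + (-1117)² = -2 + 1247689 = 1247687)
-j = -1*1247687 = -1247687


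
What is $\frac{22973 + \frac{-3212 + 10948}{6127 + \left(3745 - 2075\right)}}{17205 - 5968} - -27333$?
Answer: $\frac{2394956889254}{87614889} \approx 27335.0$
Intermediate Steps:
$\frac{22973 + \frac{-3212 + 10948}{6127 + \left(3745 - 2075\right)}}{17205 - 5968} - -27333 = \frac{22973 + \frac{7736}{6127 + 1670}}{11237} + 27333 = \left(22973 + \frac{7736}{7797}\right) \frac{1}{11237} + 27333 = \frac{179128217}{7797} \cdot \frac{1}{11237} + 27333 = \frac{179128217}{87614889} + 27333 = \frac{2394956889254}{87614889}$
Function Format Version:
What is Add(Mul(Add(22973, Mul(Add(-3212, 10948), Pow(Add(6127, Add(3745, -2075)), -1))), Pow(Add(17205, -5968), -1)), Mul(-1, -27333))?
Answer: Rational(2394956889254, 87614889) ≈ 27335.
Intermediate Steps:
Add(Mul(Add(22973, Mul(Add(-3212, 10948), Pow(Add(6127, Add(3745, -2075)), -1))), Pow(Add(17205, -5968), -1)), Mul(-1, -27333)) = Add(Mul(Add(22973, Mul(7736, Pow(Add(6127, 1670), -1))), Pow(11237, -1)), 27333) = Add(Mul(Add(22973, Mul(7736, Pow(7797, -1))), Rational(1, 11237)), 27333) = Add(Mul(Add(22973, Mul(7736, Rational(1, 7797))), Rational(1, 11237)), 27333) = Add(Mul(Add(22973, Rational(7736, 7797)), Rational(1, 11237)), 27333) = Add(Mul(Rational(179128217, 7797), Rational(1, 11237)), 27333) = Add(Rational(179128217, 87614889), 27333) = Rational(2394956889254, 87614889)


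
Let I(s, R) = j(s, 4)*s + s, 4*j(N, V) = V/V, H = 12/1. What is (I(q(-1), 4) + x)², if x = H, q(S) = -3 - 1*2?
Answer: 529/16 ≈ 33.063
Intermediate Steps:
H = 12 (H = 12*1 = 12)
j(N, V) = ¼ (j(N, V) = (V/V)/4 = (¼)*1 = ¼)
q(S) = -5 (q(S) = -3 - 2 = -5)
I(s, R) = 5*s/4 (I(s, R) = s/4 + s = 5*s/4)
x = 12
(I(q(-1), 4) + x)² = ((5/4)*(-5) + 12)² = (-25/4 + 12)² = (23/4)² = 529/16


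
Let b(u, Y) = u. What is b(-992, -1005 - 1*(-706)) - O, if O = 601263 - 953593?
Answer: 351338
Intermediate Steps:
O = -352330
b(-992, -1005 - 1*(-706)) - O = -992 - 1*(-352330) = -992 + 352330 = 351338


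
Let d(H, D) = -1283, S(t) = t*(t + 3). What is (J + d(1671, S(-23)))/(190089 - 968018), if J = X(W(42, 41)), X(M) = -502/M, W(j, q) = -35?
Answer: 44403/27227515 ≈ 0.0016308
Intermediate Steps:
S(t) = t*(3 + t)
J = 502/35 (J = -502/(-35) = -502*(-1/35) = 502/35 ≈ 14.343)
(J + d(1671, S(-23)))/(190089 - 968018) = (502/35 - 1283)/(190089 - 968018) = -44403/35/(-777929) = -44403/35*(-1/777929) = 44403/27227515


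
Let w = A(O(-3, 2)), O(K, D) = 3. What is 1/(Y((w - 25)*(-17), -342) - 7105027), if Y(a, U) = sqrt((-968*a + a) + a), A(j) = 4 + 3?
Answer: -7105027/50481408966325 - 6*I*sqrt(8211)/50481408966325 ≈ -1.4075e-7 - 1.077e-11*I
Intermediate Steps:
A(j) = 7
w = 7
Y(a, U) = sqrt(966)*sqrt(-a) (Y(a, U) = sqrt(-967*a + a) = sqrt(-966*a) = sqrt(966)*sqrt(-a))
1/(Y((w - 25)*(-17), -342) - 7105027) = 1/(sqrt(966)*sqrt(-(7 - 25)*(-17)) - 7105027) = 1/(sqrt(966)*sqrt(-(-18)*(-17)) - 7105027) = 1/(sqrt(966)*sqrt(-1*306) - 7105027) = 1/(sqrt(966)*sqrt(-306) - 7105027) = 1/(sqrt(966)*(3*I*sqrt(34)) - 7105027) = 1/(6*I*sqrt(8211) - 7105027) = 1/(-7105027 + 6*I*sqrt(8211))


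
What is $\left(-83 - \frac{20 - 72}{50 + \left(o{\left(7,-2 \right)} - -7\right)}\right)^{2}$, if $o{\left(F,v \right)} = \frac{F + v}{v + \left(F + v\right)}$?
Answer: $\frac{13053769}{1936} \approx 6742.6$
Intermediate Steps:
$o{\left(F,v \right)} = \frac{F + v}{F + 2 v}$
$\left(-83 - \frac{20 - 72}{50 + \left(o{\left(7,-2 \right)} - -7\right)}\right)^{2} = \left(-83 - \frac{20 - 72}{50 + \left(\frac{7 - 2}{7 + 2 \left(-2\right)} - -7\right)}\right)^{2} = \left(-83 - - \frac{52}{50 + \left(\frac{1}{7 - 4} \cdot 5 + 7\right)}\right)^{2} = \left(-83 - - \frac{52}{50 + \left(\frac{1}{3} \cdot 5 + 7\right)}\right)^{2} = \left(-83 - - \frac{52}{50 + \left(\frac{5}{3} + 7\right)}\right)^{2} = \left(-83 - - \frac{52}{50 + \frac{26}{3}}\right)^{2} = \left(-83 - - \frac{52}{\frac{176}{3}}\right)^{2} = \left(-83 - \left(-52\right) \frac{3}{176}\right)^{2} = \left(-83 - - \frac{39}{44}\right)^{2} = \left(-83 + \frac{39}{44}\right)^{2} = \left(- \frac{3613}{44}\right)^{2} = \frac{13053769}{1936}$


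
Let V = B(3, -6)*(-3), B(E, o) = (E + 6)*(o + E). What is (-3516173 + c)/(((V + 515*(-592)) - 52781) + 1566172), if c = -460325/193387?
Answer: -169995652069/58431495276 ≈ -2.9093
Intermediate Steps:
B(E, o) = (6 + E)*(E + o)
V = 81 (V = (3² + 6*3 + 6*(-6) + 3*(-6))*(-3) = (9 + 18 - 36 - 18)*(-3) = -27*(-3) = 81)
c = -460325/193387 (c = -460325*1/193387 = -460325/193387 ≈ -2.3803)
(-3516173 + c)/(((V + 515*(-592)) - 52781) + 1566172) = (-3516173 - 460325/193387)/(((81 + 515*(-592)) - 52781) + 1566172) = -679982608276/(193387*(((81 - 304880) - 52781) + 1566172)) = -679982608276/(193387*((-304799 - 52781) + 1566172)) = -679982608276/(193387*(-357580 + 1566172)) = -679982608276/193387/1208592 = -679982608276/193387*1/1208592 = -169995652069/58431495276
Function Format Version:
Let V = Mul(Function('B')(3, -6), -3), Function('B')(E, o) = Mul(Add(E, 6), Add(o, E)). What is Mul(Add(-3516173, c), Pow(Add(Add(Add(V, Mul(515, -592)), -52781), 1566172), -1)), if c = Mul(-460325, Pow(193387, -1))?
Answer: Rational(-169995652069, 58431495276) ≈ -2.9093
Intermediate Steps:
Function('B')(E, o) = Mul(Add(6, E), Add(E, o))
V = 81 (V = Mul(Add(Pow(3, 2), Mul(6, 3), Mul(6, -6), Mul(3, -6)), -3) = Mul(Add(9, 18, -36, -18), -3) = Mul(-27, -3) = 81)
c = Rational(-460325, 193387) (c = Mul(-460325, Rational(1, 193387)) = Rational(-460325, 193387) ≈ -2.3803)
Mul(Add(-3516173, c), Pow(Add(Add(Add(V, Mul(515, -592)), -52781), 1566172), -1)) = Mul(Add(-3516173, Rational(-460325, 193387)), Pow(Add(Add(Add(81, Mul(515, -592)), -52781), 1566172), -1)) = Mul(Rational(-679982608276, 193387), Pow(Add(Add(Add(81, -304880), -52781), 1566172), -1)) = Mul(Rational(-679982608276, 193387), Pow(Add(Add(-304799, -52781), 1566172), -1)) = Mul(Rational(-679982608276, 193387), Pow(Add(-357580, 1566172), -1)) = Mul(Rational(-679982608276, 193387), Pow(1208592, -1)) = Mul(Rational(-679982608276, 193387), Rational(1, 1208592)) = Rational(-169995652069, 58431495276)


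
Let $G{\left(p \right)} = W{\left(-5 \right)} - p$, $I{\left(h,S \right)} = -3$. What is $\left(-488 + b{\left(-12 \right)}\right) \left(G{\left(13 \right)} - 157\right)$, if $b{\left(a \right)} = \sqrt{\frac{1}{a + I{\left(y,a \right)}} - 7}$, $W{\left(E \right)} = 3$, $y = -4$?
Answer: $81496 - \frac{167 i \sqrt{1590}}{15} \approx 81496.0 - 443.94 i$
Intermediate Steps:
$G{\left(p \right)} = 3 - p$
$b{\left(a \right)} = \sqrt{-7 + \frac{1}{-3 + a}}$ ($b{\left(a \right)} = \sqrt{\frac{1}{a - 3} - 7} = \sqrt{\frac{1}{-3 + a} - 7} = \sqrt{-7 + \frac{1}{-3 + a}}$)
$\left(-488 + b{\left(-12 \right)}\right) \left(G{\left(13 \right)} - 157\right) = \left(-488 + \sqrt{\frac{22 - -84}{-3 - 12}}\right) \left(\left(3 - 13\right) - 157\right) = \left(-488 + \sqrt{\frac{22 + 84}{-15}}\right) \left(\left(3 - 13\right) - 157\right) = \left(-488 + \sqrt{\left(- \frac{1}{15}\right) 106}\right) \left(-10 - 157\right) = \left(-488 + \sqrt{- \frac{106}{15}}\right) \left(-167\right) = \left(-488 + \frac{i \sqrt{1590}}{15}\right) \left(-167\right) = 81496 - \frac{167 i \sqrt{1590}}{15}$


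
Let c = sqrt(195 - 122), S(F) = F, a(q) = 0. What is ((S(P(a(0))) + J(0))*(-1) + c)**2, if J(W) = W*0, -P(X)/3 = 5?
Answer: (15 + sqrt(73))**2 ≈ 554.32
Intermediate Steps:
P(X) = -15 (P(X) = -3*5 = -15)
J(W) = 0
c = sqrt(73) ≈ 8.5440
((S(P(a(0))) + J(0))*(-1) + c)**2 = ((-15 + 0)*(-1) + sqrt(73))**2 = (-15*(-1) + sqrt(73))**2 = (15 + sqrt(73))**2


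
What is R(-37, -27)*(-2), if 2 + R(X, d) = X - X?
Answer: 4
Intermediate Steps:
R(X, d) = -2 (R(X, d) = -2 + (X - X) = -2 + 0 = -2)
R(-37, -27)*(-2) = -2*(-2) = 4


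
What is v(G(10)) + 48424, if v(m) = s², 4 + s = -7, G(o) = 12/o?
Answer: 48545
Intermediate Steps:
s = -11 (s = -4 - 7 = -11)
v(m) = 121 (v(m) = (-11)² = 121)
v(G(10)) + 48424 = 121 + 48424 = 48545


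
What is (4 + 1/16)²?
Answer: 4225/256 ≈ 16.504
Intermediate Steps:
(4 + 1/16)² = (65/16)² = 4225/256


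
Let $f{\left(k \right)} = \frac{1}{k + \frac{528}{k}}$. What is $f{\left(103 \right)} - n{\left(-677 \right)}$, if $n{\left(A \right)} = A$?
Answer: $\frac{7539852}{11137} \approx 677.01$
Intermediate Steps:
$f{\left(103 \right)} - n{\left(-677 \right)} = \frac{103}{528 + 103^{2}} - -677 = \frac{103}{528 + 10609} + 677 = \frac{103}{11137} + 677 = \frac{7539852}{11137}$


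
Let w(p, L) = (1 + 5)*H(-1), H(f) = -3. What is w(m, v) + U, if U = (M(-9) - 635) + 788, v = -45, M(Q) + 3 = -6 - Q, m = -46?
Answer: 135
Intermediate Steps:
M(Q) = -9 - Q (M(Q) = -3 + (-6 - Q) = -9 - Q)
w(p, L) = -18 (w(p, L) = (1 + 5)*(-3) = 6*(-3) = -18)
U = 153 (U = ((-9 - 1*(-9)) - 635) + 788 = ((-9 + 9) - 635) + 788 = (0 - 635) + 788 = -635 + 788 = 153)
w(m, v) + U = -18 + 153 = 135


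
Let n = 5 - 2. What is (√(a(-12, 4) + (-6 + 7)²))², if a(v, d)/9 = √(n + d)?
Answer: 1 + 9*√7 ≈ 24.812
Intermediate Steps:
n = 3
a(v, d) = 9*√(3 + d)
(√(a(-12, 4) + (-6 + 7)²))² = (√(9*√(3 + 4) + (-6 + 7)²))² = (√(9*√7 + 1²))² = (√(9*√7 + 1))² = (√(1 + 9*√7))² = 1 + 9*√7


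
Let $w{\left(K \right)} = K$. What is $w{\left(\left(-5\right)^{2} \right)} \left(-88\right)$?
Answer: $-2200$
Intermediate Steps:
$w{\left(\left(-5\right)^{2} \right)} \left(-88\right) = \left(-5\right)^{2} \left(-88\right) = 25 \left(-88\right) = -2200$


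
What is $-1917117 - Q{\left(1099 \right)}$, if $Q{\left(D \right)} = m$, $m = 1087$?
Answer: $-1918204$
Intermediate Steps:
$Q{\left(D \right)} = 1087$
$-1917117 - Q{\left(1099 \right)} = -1917117 - 1087 = -1918204$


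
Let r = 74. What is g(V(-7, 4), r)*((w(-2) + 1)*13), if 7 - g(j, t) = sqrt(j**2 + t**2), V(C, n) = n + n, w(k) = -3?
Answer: -182 + 52*sqrt(1385) ≈ 1753.2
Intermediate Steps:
V(C, n) = 2*n
g(j, t) = 7 - sqrt(j**2 + t**2)
g(V(-7, 4), r)*((w(-2) + 1)*13) = (7 - sqrt((2*4)**2 + 74**2))*((-3 + 1)*13) = (7 - sqrt(8**2 + 5476))*(-2*13) = (7 - sqrt(64 + 5476))*(-26) = (7 - sqrt(5540))*(-26) = (7 - 2*sqrt(1385))*(-26) = -182 + 52*sqrt(1385)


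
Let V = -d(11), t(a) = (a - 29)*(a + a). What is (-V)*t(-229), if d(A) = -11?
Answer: -1299804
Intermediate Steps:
t(a) = 2*a*(-29 + a) (t(a) = (-29 + a)*(2*a) = 2*a*(-29 + a))
V = 11 (V = -1*(-11) = 11)
(-V)*t(-229) = (-1*11)*(2*(-229)*(-29 - 229)) = -22*(-229)*(-258) = -11*118164 = -1299804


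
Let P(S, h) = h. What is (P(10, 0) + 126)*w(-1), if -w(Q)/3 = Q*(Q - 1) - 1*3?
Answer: 378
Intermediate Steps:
w(Q) = 9 - 3*Q*(-1 + Q) (w(Q) = -3*(Q*(Q - 1) - 1*3) = -3*(Q*(-1 + Q) - 3) = -3*(-3 + Q*(-1 + Q)) = 9 - 3*Q*(-1 + Q))
(P(10, 0) + 126)*w(-1) = (0 + 126)*(9 - 3*(-1)² + 3*(-1)) = 126*(9 - 3*1 - 3) = 126*(9 - 3 - 3) = 126*3 = 378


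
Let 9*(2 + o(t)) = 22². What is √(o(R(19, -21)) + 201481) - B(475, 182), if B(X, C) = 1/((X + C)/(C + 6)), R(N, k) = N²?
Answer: -188/657 + √1813795/3 ≈ 448.64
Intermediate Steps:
o(t) = 466/9 (o(t) = -2 + (⅑)*22² = -2 + (⅑)*484 = -2 + 484/9 = 466/9)
B(X, C) = (6 + C)/(C + X) (B(X, C) = 1/((C + X)/(6 + C)) = (6 + C)/(C + X))
√(o(R(19, -21)) + 201481) - B(475, 182) = √(466/9 + 201481) - (6 + 182)/(182 + 475) = √(1813795/9) - 188/657 = √1813795/3 - 188/657 = -188/657 + √1813795/3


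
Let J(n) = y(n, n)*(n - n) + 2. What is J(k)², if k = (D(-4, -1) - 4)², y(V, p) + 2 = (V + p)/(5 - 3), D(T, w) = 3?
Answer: 4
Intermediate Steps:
y(V, p) = -2 + V/2 + p/2 (y(V, p) = -2 + (V + p)/(5 - 3) = -2 + (V + p)/2 = -2 + (V + p)*(½) = -2 + (V/2 + p/2) = -2 + V/2 + p/2)
k = 1 (k = (3 - 4)² = (-1)² = 1)
J(n) = 2 (J(n) = (-2 + n/2 + n/2)*(n - n) + 2 = (-2 + n)*0 + 2 = 0 + 2 = 2)
J(k)² = 2² = 4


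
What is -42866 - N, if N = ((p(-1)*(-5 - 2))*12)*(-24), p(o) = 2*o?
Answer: -38834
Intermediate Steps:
N = -4032 (N = (((2*(-1))*(-5 - 2))*12)*(-24) = (-2*(-7)*12)*(-24) = (14*12)*(-24) = 168*(-24) = -4032)
-42866 - N = -42866 - 1*(-4032) = -42866 + 4032 = -38834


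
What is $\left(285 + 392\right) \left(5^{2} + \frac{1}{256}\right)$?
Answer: $\frac{4333477}{256} \approx 16928.0$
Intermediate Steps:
$\left(285 + 392\right) \left(5^{2} + \frac{1}{256}\right) = 677 \left(25 + \frac{1}{256}\right) = 677 \cdot \frac{6401}{256} = \frac{4333477}{256}$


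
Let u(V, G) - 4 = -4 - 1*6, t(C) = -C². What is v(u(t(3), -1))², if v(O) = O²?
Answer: 1296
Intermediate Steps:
u(V, G) = -6 (u(V, G) = 4 + (-4 - 1*6) = 4 + (-4 - 6) = 4 - 10 = -6)
v(u(t(3), -1))² = ((-6)²)² = 36² = 1296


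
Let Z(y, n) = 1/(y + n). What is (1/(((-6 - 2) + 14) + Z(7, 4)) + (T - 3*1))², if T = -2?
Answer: 104976/4489 ≈ 23.385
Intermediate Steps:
Z(y, n) = 1/(n + y)
(1/(((-6 - 2) + 14) + Z(7, 4)) + (T - 3*1))² = (1/(((-6 - 2) + 14) + 1/(4 + 7)) + (-2 - 3*1))² = (1/((-8 + 14) + 1/11) + (-2 - 3))² = (1/(6 + 1/11) - 5)² = (1/(67/11) - 5)² = (11/67 - 5)² = (-324/67)² = 104976/4489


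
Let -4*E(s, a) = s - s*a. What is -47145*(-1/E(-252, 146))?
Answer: -449/87 ≈ -5.1609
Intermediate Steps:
E(s, a) = -s/4 + a*s/4 (E(s, a) = -(s - s*a)/4 = -(s - a*s)/4 = -s/4 + a*s/4)
-47145*(-1/E(-252, 146)) = -47145*1/(63*(-1 + 146)) = -47145/((-(-252)*145/4)) = -47145/((-1*(-9135))) = -47145/9135 = -47145*1/9135 = -449/87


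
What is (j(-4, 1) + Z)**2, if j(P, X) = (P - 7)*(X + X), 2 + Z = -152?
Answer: 30976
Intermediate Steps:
Z = -154 (Z = -2 - 152 = -154)
j(P, X) = 2*X*(-7 + P) (j(P, X) = (-7 + P)*(2*X) = 2*X*(-7 + P))
(j(-4, 1) + Z)**2 = (2*1*(-7 - 4) - 154)**2 = (2*1*(-11) - 154)**2 = (-22 - 154)**2 = (-176)**2 = 30976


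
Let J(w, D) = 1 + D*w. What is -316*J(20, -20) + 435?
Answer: 126519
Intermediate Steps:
-316*J(20, -20) + 435 = -316*(1 - 20*20) + 435 = -316*(1 - 400) + 435 = -316*(-399) + 435 = 126084 + 435 = 126519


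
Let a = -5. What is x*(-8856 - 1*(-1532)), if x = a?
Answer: 36620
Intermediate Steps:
x = -5
x*(-8856 - 1*(-1532)) = -5*(-8856 - 1*(-1532)) = -5*(-8856 + 1532) = -5*(-7324) = 36620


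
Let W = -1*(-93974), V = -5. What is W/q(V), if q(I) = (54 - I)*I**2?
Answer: 93974/1475 ≈ 63.711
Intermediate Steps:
q(I) = I**2*(54 - I)
W = 93974
W/q(V) = 93974/(((-5)**2*(54 - 1*(-5)))) = 93974/((25*(54 + 5))) = 93974/((25*59)) = 93974/1475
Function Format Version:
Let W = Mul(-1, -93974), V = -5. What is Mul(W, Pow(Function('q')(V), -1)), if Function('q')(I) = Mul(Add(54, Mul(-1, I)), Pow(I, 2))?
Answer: Rational(93974, 1475) ≈ 63.711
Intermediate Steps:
Function('q')(I) = Mul(Pow(I, 2), Add(54, Mul(-1, I)))
W = 93974
Mul(W, Pow(Function('q')(V), -1)) = Mul(93974, Pow(Mul(Pow(-5, 2), Add(54, Mul(-1, -5))), -1)) = Mul(93974, Pow(Mul(25, Add(54, 5)), -1)) = Mul(93974, Pow(Mul(25, 59), -1)) = Mul(93974, Pow(1475, -1)) = Mul(93974, Rational(1, 1475)) = Rational(93974, 1475)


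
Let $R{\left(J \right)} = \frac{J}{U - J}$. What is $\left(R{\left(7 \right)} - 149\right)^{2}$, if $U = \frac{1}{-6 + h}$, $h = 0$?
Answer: $\frac{41589601}{1849} \approx 22493.0$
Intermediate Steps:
$U = - \frac{1}{6}$ ($U = \frac{1}{-6 + 0} = \frac{1}{-6} = - \frac{1}{6} \approx -0.16667$)
$R{\left(J \right)} = \frac{J}{- \frac{1}{6} - J}$
$\left(R{\left(7 \right)} - 149\right)^{2} = \left(\left(-6\right) 7 \frac{1}{1 + 6 \cdot 7} - 149\right)^{2} = \left(\left(-6\right) 7 \frac{1}{1 + 42} - 149\right)^{2} = \left(\left(-6\right) 7 \cdot \frac{1}{43} - 149\right)^{2} = \left(- \frac{42}{43} - 149\right)^{2} = \left(- \frac{6449}{43}\right)^{2} = \frac{41589601}{1849}$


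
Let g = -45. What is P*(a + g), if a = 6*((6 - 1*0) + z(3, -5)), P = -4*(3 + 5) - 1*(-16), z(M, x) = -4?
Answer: 528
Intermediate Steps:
P = -16 (P = -4*8 + 16 = -32 + 16 = -16)
a = 12 (a = 6*((6 - 1*0) - 4) = 6*((6 + 0) - 4) = 6*(6 - 4) = 6*2 = 12)
P*(a + g) = -16*(12 - 45) = -16*(-33) = 528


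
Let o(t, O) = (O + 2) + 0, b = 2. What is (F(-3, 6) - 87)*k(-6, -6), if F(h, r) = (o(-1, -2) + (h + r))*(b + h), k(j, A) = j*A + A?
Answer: -2700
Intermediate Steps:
k(j, A) = A + A*j (k(j, A) = A*j + A = A + A*j)
o(t, O) = 2 + O (o(t, O) = (2 + O) + 0 = 2 + O)
F(h, r) = (2 + h)*(h + r) (F(h, r) = ((2 - 2) + (h + r))*(2 + h) = (0 + (h + r))*(2 + h) = (h + r)*(2 + h) = (2 + h)*(h + r))
(F(-3, 6) - 87)*k(-6, -6) = (((-3)² + 2*(-3) + 2*6 - 3*6) - 87)*(-6*(1 - 6)) = ((9 - 6 + 12 - 18) - 87)*(-6*(-5)) = (-3 - 87)*30 = -90*30 = -2700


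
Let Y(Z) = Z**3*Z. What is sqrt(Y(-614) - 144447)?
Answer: sqrt(142125839569) ≈ 3.7700e+5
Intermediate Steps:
Y(Z) = Z**4
sqrt(Y(-614) - 144447) = sqrt((-614)**4 - 144447) = sqrt(142125984016 - 144447) = sqrt(142125839569)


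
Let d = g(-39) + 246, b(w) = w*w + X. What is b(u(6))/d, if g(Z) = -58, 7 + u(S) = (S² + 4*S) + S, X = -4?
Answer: 3477/188 ≈ 18.495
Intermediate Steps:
u(S) = -7 + S² + 5*S (u(S) = -7 + ((S² + 4*S) + S) = -7 + (S² + 5*S) = -7 + S² + 5*S)
b(w) = -4 + w² (b(w) = w*w - 4 = w² - 4 = -4 + w²)
d = 188 (d = -58 + 246 = 188)
b(u(6))/d = (-4 + (-7 + 6² + 5*6)²)/188 = (-4 + (-7 + 36 + 30)²)*(1/188) = (-4 + 59²)*(1/188) = (-4 + 3481)*(1/188) = 3477*(1/188) = 3477/188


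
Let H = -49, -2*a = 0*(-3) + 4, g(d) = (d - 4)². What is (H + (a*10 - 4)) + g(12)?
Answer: -9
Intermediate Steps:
g(d) = (-4 + d)²
a = -2 (a = -(0*(-3) + 4)/2 = -(0 + 4)/2 = -½*4 = -2)
(H + (a*10 - 4)) + g(12) = (-49 + (-2*10 - 4)) + (-4 + 12)² = (-49 + (-20 - 4)) + 8² = (-49 - 24) + 64 = -73 + 64 = -9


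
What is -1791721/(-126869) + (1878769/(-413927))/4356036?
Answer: 3230617698830248951/228755072398592268 ≈ 14.123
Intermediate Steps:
-1791721/(-126869) + (1878769/(-413927))/4356036 = -1791721*(-1/126869) + (1878769*(-1/413927))*(1/4356036) = 1791721/126869 - 1878769/413927*1/4356036 = 1791721/126869 - 1878769/1803080913372 = 3230617698830248951/228755072398592268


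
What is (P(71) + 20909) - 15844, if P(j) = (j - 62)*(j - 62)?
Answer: 5146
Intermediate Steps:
P(j) = (-62 + j)² (P(j) = (-62 + j)*(-62 + j) = (-62 + j)²)
(P(71) + 20909) - 15844 = ((-62 + 71)² + 20909) - 15844 = (9² + 20909) - 15844 = (81 + 20909) - 15844 = 20990 - 15844 = 5146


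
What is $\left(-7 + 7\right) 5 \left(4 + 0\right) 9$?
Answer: $0$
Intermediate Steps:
$\left(-7 + 7\right) 5 \left(4 + 0\right) 9 = 0 \cdot 5 \cdot 4 \cdot 9 = 0 \cdot 20 \cdot 9 = 0 \cdot 9 = 0$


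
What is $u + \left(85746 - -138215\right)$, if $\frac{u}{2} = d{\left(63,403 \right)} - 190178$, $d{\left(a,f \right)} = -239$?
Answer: $-156873$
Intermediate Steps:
$u = -380834$ ($u = 2 \left(-239 - 190178\right) = 2 \left(-190417\right) = -380834$)
$u + \left(85746 - -138215\right) = -380834 + \left(85746 - -138215\right) = -380834 + \left(85746 + 138215\right) = -380834 + 223961 = -156873$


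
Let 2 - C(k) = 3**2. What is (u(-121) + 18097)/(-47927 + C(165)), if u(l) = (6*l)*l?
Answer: -105943/47934 ≈ -2.2102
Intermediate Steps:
u(l) = 6*l**2
C(k) = -7 (C(k) = 2 - 1*3**2 = 2 - 1*9 = 2 - 9 = -7)
(u(-121) + 18097)/(-47927 + C(165)) = (6*(-121)**2 + 18097)/(-47927 - 7) = (6*14641 + 18097)/(-47934) = (87846 + 18097)*(-1/47934) = 105943*(-1/47934) = -105943/47934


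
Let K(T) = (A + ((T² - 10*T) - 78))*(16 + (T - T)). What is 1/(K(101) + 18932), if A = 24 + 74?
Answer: 1/166308 ≈ 6.0129e-6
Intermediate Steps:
A = 98
K(T) = 320 - 160*T + 16*T² (K(T) = (98 + ((T² - 10*T) - 78))*(16 + (T - T)) = (98 + (-78 + T² - 10*T))*(16 + 0) = (20 + T² - 10*T)*16 = 320 - 160*T + 16*T²)
1/(K(101) + 18932) = 1/((320 - 160*101 + 16*101²) + 18932) = 1/((320 - 16160 + 16*10201) + 18932) = 1/((320 - 16160 + 163216) + 18932) = 1/(147376 + 18932) = 1/166308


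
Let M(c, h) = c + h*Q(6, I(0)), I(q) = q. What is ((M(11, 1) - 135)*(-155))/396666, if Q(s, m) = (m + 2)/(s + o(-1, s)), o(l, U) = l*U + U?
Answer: 57505/1189998 ≈ 0.048324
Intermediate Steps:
o(l, U) = U + U*l (o(l, U) = U*l + U = U + U*l)
Q(s, m) = (2 + m)/s (Q(s, m) = (m + 2)/(s + s*(1 - 1)) = (2 + m)/(s + s*0) = (2 + m)/(s + 0) = (2 + m)/s)
M(c, h) = c + h/3 (M(c, h) = c + h*((2 + 0)/6) = c + h*((⅙)*2) = c + h*(⅓) = c + h/3)
((M(11, 1) - 135)*(-155))/396666 = (((11 + (⅓)*1) - 135)*(-155))/396666 = (((11 + ⅓) - 135)*(-155))*(1/396666) = ((34/3 - 135)*(-155))*(1/396666) = -371/3*(-155)*(1/396666) = (57505/3)*(1/396666) = 57505/1189998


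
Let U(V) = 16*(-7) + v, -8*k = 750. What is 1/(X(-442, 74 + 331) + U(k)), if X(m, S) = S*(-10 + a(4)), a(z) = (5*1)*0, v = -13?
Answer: -1/4175 ≈ -0.00023952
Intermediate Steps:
k = -375/4 (k = -⅛*750 = -375/4 ≈ -93.750)
a(z) = 0 (a(z) = 5*0 = 0)
U(V) = -125 (U(V) = 16*(-7) - 13 = -112 - 13 = -125)
X(m, S) = -10*S (X(m, S) = S*(-10 + 0) = S*(-10) = -10*S)
1/(X(-442, 74 + 331) + U(k)) = 1/(-10*(74 + 331) - 125) = 1/(-10*405 - 125) = 1/(-4050 - 125) = 1/(-4175) = -1/4175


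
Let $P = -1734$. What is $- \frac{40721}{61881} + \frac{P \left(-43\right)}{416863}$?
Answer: $- \frac{12361107101}{25795899303} \approx -0.47919$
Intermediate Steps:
$- \frac{40721}{61881} + \frac{P \left(-43\right)}{416863} = - \frac{40721}{61881} + \frac{\left(-1734\right) \left(-43\right)}{416863} = \left(-40721\right) \frac{1}{61881} + 74562 \cdot \frac{1}{416863} = - \frac{40721}{61881} + \frac{74562}{416863} = - \frac{12361107101}{25795899303}$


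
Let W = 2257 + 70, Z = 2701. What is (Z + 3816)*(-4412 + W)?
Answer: -13587945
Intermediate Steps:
W = 2327
(Z + 3816)*(-4412 + W) = (2701 + 3816)*(-4412 + 2327) = 6517*(-2085) = -13587945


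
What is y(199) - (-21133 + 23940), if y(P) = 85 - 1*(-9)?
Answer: -2713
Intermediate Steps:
y(P) = 94 (y(P) = 85 + 9 = 94)
y(199) - (-21133 + 23940) = 94 - (-21133 + 23940) = 94 - 1*2807 = 94 - 2807 = -2713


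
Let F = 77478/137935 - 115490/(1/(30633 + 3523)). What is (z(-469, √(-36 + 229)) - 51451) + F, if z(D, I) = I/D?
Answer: -544116041567607/137935 - √193/469 ≈ -3.9447e+9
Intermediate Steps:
F = -544108944673922/137935 (F = 77478*(1/137935) - 115490/(1/34156) = 77478/137935 - 115490/1/34156 = 77478/137935 - 115490*34156 = 77478/137935 - 3944676440 = -544108944673922/137935 ≈ -3.9447e+9)
(z(-469, √(-36 + 229)) - 51451) + F = (√(-36 + 229)/(-469) - 51451) - 544108944673922/137935 = (√193*(-1/469) - 51451) - 544108944673922/137935 = (-√193/469 - 51451) - 544108944673922/137935 = (-51451 - √193/469) - 544108944673922/137935 = -544116041567607/137935 - √193/469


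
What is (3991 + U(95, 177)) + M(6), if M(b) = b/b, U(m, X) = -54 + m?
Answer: 4033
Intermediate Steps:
M(b) = 1
(3991 + U(95, 177)) + M(6) = (3991 + (-54 + 95)) + 1 = (3991 + 41) + 1 = 4032 + 1 = 4033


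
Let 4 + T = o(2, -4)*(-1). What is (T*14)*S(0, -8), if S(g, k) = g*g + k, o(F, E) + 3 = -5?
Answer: -448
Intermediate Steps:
o(F, E) = -8 (o(F, E) = -3 - 5 = -8)
S(g, k) = k + g**2 (S(g, k) = g**2 + k = k + g**2)
T = 4 (T = -4 - 8*(-1) = -4 + 8 = 4)
(T*14)*S(0, -8) = (4*14)*(-8 + 0**2) = 56*(-8 + 0) = 56*(-8) = -448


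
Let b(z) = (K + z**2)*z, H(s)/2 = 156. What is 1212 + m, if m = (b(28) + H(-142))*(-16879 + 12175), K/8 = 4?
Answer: -108943428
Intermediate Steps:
K = 32 (K = 8*4 = 32)
H(s) = 312 (H(s) = 2*156 = 312)
b(z) = z*(32 + z**2) (b(z) = (32 + z**2)*z = z*(32 + z**2))
m = -108944640 (m = (28*(32 + 28**2) + 312)*(-16879 + 12175) = (28*(32 + 784) + 312)*(-4704) = (28*816 + 312)*(-4704) = (22848 + 312)*(-4704) = 23160*(-4704) = -108944640)
1212 + m = 1212 - 108944640 = -108943428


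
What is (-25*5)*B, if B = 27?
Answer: -3375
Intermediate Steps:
(-25*5)*B = -25*5*27 = -125*27 = -3375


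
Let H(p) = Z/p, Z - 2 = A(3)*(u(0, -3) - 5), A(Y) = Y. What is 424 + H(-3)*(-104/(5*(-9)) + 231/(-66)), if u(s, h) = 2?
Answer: 113731/270 ≈ 421.23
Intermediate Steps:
Z = -7 (Z = 2 + 3*(2 - 5) = 2 + 3*(-3) = 2 - 9 = -7)
H(p) = -7/p
424 + H(-3)*(-104/(5*(-9)) + 231/(-66)) = 424 + (-7/(-3))*(-104/(5*(-9)) + 231/(-66)) = 424 + (-7*(-⅓))*(-104/(-45) + 231*(-1/66)) = 424 + 7*(-104*(-1/45) - 7/2)/3 = 424 + 7*(104/45 - 7/2)/3 = 424 + (7/3)*(-107/90) = 424 - 749/270 = 113731/270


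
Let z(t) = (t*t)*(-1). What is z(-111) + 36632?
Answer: 24311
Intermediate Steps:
z(t) = -t² (z(t) = t²*(-1) = -t²)
z(-111) + 36632 = -1*(-111)² + 36632 = -1*12321 + 36632 = -12321 + 36632 = 24311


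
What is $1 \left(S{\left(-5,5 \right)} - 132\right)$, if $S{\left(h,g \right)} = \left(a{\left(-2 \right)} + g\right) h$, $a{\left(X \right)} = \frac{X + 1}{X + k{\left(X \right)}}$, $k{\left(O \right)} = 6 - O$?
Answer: $- \frac{937}{6} \approx -156.17$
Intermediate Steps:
$a{\left(X \right)} = \frac{1}{6} + \frac{X}{6}$ ($a{\left(X \right)} = \frac{X + 1}{X - \left(-6 + X\right)} = \frac{1 + X}{6} = \left(1 + X\right) \frac{1}{6} = \frac{1}{6} + \frac{X}{6}$)
$S{\left(h,g \right)} = h \left(- \frac{1}{6} + g\right)$ ($S{\left(h,g \right)} = \left(\left(\frac{1}{6} + \frac{1}{6} \left(-2\right)\right) + g\right) h = \left(\left(\frac{1}{6} - \frac{1}{3}\right) + g\right) h = \left(- \frac{1}{6} + g\right) h = h \left(- \frac{1}{6} + g\right)$)
$1 \left(S{\left(-5,5 \right)} - 132\right) = 1 \left(- 5 \left(- \frac{1}{6} + 5\right) - 132\right) = 1 \left(\left(-5\right) \frac{29}{6} - 132\right) = 1 \left(- \frac{145}{6} - 132\right) = 1 \left(- \frac{937}{6}\right) = - \frac{937}{6}$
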